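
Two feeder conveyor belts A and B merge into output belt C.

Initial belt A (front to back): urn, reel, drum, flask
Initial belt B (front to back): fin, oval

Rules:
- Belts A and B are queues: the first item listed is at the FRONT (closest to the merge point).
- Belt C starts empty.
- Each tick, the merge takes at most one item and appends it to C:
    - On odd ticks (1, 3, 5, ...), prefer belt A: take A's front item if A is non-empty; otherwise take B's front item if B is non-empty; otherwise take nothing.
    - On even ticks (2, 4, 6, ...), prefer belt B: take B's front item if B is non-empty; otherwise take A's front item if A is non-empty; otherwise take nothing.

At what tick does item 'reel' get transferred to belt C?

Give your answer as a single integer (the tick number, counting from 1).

Answer: 3

Derivation:
Tick 1: prefer A, take urn from A; A=[reel,drum,flask] B=[fin,oval] C=[urn]
Tick 2: prefer B, take fin from B; A=[reel,drum,flask] B=[oval] C=[urn,fin]
Tick 3: prefer A, take reel from A; A=[drum,flask] B=[oval] C=[urn,fin,reel]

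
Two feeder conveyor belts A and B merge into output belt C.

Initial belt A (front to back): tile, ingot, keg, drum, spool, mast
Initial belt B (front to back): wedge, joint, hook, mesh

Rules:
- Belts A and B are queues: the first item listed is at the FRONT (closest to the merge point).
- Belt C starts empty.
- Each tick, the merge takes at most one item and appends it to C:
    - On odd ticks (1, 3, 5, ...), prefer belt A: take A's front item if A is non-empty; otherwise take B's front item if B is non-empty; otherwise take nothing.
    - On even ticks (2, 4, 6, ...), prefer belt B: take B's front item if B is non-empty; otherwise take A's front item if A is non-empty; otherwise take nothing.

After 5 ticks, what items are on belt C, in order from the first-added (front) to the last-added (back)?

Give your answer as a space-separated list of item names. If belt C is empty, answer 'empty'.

Tick 1: prefer A, take tile from A; A=[ingot,keg,drum,spool,mast] B=[wedge,joint,hook,mesh] C=[tile]
Tick 2: prefer B, take wedge from B; A=[ingot,keg,drum,spool,mast] B=[joint,hook,mesh] C=[tile,wedge]
Tick 3: prefer A, take ingot from A; A=[keg,drum,spool,mast] B=[joint,hook,mesh] C=[tile,wedge,ingot]
Tick 4: prefer B, take joint from B; A=[keg,drum,spool,mast] B=[hook,mesh] C=[tile,wedge,ingot,joint]
Tick 5: prefer A, take keg from A; A=[drum,spool,mast] B=[hook,mesh] C=[tile,wedge,ingot,joint,keg]

Answer: tile wedge ingot joint keg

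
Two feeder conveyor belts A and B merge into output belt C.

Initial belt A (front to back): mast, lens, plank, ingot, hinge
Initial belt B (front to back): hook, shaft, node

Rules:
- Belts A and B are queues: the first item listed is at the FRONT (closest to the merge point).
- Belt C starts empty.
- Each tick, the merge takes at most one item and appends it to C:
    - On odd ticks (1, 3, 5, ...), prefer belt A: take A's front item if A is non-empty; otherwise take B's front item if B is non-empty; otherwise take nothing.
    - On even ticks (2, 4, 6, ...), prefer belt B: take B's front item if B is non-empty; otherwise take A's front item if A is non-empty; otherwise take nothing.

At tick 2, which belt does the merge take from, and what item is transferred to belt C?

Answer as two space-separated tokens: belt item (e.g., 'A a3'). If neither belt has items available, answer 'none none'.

Answer: B hook

Derivation:
Tick 1: prefer A, take mast from A; A=[lens,plank,ingot,hinge] B=[hook,shaft,node] C=[mast]
Tick 2: prefer B, take hook from B; A=[lens,plank,ingot,hinge] B=[shaft,node] C=[mast,hook]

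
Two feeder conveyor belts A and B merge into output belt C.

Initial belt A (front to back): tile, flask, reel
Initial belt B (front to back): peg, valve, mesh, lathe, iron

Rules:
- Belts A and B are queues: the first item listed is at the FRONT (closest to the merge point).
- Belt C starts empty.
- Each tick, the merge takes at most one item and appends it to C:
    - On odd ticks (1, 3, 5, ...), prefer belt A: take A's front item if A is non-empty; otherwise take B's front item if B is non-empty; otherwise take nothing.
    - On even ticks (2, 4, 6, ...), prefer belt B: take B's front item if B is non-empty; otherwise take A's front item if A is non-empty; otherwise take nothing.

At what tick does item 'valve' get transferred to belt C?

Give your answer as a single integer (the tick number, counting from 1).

Answer: 4

Derivation:
Tick 1: prefer A, take tile from A; A=[flask,reel] B=[peg,valve,mesh,lathe,iron] C=[tile]
Tick 2: prefer B, take peg from B; A=[flask,reel] B=[valve,mesh,lathe,iron] C=[tile,peg]
Tick 3: prefer A, take flask from A; A=[reel] B=[valve,mesh,lathe,iron] C=[tile,peg,flask]
Tick 4: prefer B, take valve from B; A=[reel] B=[mesh,lathe,iron] C=[tile,peg,flask,valve]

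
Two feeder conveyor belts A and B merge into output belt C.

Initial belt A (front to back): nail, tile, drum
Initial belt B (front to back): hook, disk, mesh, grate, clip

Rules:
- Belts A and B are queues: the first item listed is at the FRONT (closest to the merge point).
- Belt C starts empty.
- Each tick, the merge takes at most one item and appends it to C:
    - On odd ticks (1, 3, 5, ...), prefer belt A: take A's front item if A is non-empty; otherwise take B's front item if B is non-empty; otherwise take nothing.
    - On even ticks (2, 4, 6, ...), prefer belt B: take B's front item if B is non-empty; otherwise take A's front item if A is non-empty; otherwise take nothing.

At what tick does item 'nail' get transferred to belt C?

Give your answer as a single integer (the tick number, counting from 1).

Answer: 1

Derivation:
Tick 1: prefer A, take nail from A; A=[tile,drum] B=[hook,disk,mesh,grate,clip] C=[nail]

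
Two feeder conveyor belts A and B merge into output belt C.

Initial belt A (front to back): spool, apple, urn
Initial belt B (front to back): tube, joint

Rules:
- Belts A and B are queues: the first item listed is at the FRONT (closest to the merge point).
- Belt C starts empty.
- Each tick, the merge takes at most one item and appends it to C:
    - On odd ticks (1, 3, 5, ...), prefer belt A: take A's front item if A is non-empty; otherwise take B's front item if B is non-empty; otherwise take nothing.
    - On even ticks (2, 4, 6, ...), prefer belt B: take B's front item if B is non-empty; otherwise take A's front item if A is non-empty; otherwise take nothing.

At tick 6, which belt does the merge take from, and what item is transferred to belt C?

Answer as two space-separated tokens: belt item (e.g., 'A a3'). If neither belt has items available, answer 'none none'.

Tick 1: prefer A, take spool from A; A=[apple,urn] B=[tube,joint] C=[spool]
Tick 2: prefer B, take tube from B; A=[apple,urn] B=[joint] C=[spool,tube]
Tick 3: prefer A, take apple from A; A=[urn] B=[joint] C=[spool,tube,apple]
Tick 4: prefer B, take joint from B; A=[urn] B=[-] C=[spool,tube,apple,joint]
Tick 5: prefer A, take urn from A; A=[-] B=[-] C=[spool,tube,apple,joint,urn]
Tick 6: prefer B, both empty, nothing taken; A=[-] B=[-] C=[spool,tube,apple,joint,urn]

Answer: none none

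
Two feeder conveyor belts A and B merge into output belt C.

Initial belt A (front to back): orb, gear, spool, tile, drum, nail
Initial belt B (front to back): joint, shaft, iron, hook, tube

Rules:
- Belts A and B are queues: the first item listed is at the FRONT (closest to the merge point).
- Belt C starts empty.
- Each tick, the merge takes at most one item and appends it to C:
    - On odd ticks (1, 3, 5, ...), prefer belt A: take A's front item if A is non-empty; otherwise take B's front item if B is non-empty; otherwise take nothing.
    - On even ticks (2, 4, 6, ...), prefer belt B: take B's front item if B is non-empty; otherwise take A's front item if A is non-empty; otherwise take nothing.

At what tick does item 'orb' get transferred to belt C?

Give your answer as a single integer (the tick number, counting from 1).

Answer: 1

Derivation:
Tick 1: prefer A, take orb from A; A=[gear,spool,tile,drum,nail] B=[joint,shaft,iron,hook,tube] C=[orb]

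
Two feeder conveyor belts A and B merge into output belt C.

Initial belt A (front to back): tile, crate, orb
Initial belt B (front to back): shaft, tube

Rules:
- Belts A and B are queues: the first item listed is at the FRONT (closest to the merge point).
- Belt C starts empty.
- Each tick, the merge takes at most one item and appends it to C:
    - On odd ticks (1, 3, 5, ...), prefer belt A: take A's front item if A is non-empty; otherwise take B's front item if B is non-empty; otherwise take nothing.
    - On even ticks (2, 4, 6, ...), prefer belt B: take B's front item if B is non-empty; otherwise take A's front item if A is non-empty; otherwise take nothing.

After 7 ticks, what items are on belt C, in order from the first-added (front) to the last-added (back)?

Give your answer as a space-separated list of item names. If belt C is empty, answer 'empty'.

Answer: tile shaft crate tube orb

Derivation:
Tick 1: prefer A, take tile from A; A=[crate,orb] B=[shaft,tube] C=[tile]
Tick 2: prefer B, take shaft from B; A=[crate,orb] B=[tube] C=[tile,shaft]
Tick 3: prefer A, take crate from A; A=[orb] B=[tube] C=[tile,shaft,crate]
Tick 4: prefer B, take tube from B; A=[orb] B=[-] C=[tile,shaft,crate,tube]
Tick 5: prefer A, take orb from A; A=[-] B=[-] C=[tile,shaft,crate,tube,orb]
Tick 6: prefer B, both empty, nothing taken; A=[-] B=[-] C=[tile,shaft,crate,tube,orb]
Tick 7: prefer A, both empty, nothing taken; A=[-] B=[-] C=[tile,shaft,crate,tube,orb]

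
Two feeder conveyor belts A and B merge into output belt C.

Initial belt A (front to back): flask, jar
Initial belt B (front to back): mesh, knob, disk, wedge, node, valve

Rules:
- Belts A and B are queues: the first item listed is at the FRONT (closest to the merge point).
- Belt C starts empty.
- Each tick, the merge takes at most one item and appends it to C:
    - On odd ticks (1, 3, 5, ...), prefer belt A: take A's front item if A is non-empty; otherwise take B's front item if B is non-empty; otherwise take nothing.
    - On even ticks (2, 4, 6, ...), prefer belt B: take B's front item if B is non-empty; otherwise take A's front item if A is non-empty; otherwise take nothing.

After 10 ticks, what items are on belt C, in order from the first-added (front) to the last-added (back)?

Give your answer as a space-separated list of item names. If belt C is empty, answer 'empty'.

Answer: flask mesh jar knob disk wedge node valve

Derivation:
Tick 1: prefer A, take flask from A; A=[jar] B=[mesh,knob,disk,wedge,node,valve] C=[flask]
Tick 2: prefer B, take mesh from B; A=[jar] B=[knob,disk,wedge,node,valve] C=[flask,mesh]
Tick 3: prefer A, take jar from A; A=[-] B=[knob,disk,wedge,node,valve] C=[flask,mesh,jar]
Tick 4: prefer B, take knob from B; A=[-] B=[disk,wedge,node,valve] C=[flask,mesh,jar,knob]
Tick 5: prefer A, take disk from B; A=[-] B=[wedge,node,valve] C=[flask,mesh,jar,knob,disk]
Tick 6: prefer B, take wedge from B; A=[-] B=[node,valve] C=[flask,mesh,jar,knob,disk,wedge]
Tick 7: prefer A, take node from B; A=[-] B=[valve] C=[flask,mesh,jar,knob,disk,wedge,node]
Tick 8: prefer B, take valve from B; A=[-] B=[-] C=[flask,mesh,jar,knob,disk,wedge,node,valve]
Tick 9: prefer A, both empty, nothing taken; A=[-] B=[-] C=[flask,mesh,jar,knob,disk,wedge,node,valve]
Tick 10: prefer B, both empty, nothing taken; A=[-] B=[-] C=[flask,mesh,jar,knob,disk,wedge,node,valve]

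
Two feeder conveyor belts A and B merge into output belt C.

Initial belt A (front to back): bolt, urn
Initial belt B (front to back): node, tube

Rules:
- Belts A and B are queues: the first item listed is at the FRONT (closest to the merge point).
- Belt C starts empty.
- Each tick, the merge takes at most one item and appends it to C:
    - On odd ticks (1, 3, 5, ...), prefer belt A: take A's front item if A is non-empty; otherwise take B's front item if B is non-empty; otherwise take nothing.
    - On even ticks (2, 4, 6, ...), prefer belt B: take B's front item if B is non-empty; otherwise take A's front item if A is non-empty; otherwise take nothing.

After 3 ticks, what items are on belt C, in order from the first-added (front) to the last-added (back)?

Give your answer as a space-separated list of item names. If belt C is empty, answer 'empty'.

Answer: bolt node urn

Derivation:
Tick 1: prefer A, take bolt from A; A=[urn] B=[node,tube] C=[bolt]
Tick 2: prefer B, take node from B; A=[urn] B=[tube] C=[bolt,node]
Tick 3: prefer A, take urn from A; A=[-] B=[tube] C=[bolt,node,urn]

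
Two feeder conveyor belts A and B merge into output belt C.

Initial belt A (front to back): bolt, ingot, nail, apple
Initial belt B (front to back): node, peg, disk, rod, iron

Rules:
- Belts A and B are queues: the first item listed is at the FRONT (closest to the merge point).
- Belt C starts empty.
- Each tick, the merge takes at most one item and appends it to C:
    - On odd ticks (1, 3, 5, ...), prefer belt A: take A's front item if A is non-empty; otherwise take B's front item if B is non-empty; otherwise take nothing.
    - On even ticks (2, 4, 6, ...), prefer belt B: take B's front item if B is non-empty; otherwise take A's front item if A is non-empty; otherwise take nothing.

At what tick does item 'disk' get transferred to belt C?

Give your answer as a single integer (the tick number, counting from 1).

Tick 1: prefer A, take bolt from A; A=[ingot,nail,apple] B=[node,peg,disk,rod,iron] C=[bolt]
Tick 2: prefer B, take node from B; A=[ingot,nail,apple] B=[peg,disk,rod,iron] C=[bolt,node]
Tick 3: prefer A, take ingot from A; A=[nail,apple] B=[peg,disk,rod,iron] C=[bolt,node,ingot]
Tick 4: prefer B, take peg from B; A=[nail,apple] B=[disk,rod,iron] C=[bolt,node,ingot,peg]
Tick 5: prefer A, take nail from A; A=[apple] B=[disk,rod,iron] C=[bolt,node,ingot,peg,nail]
Tick 6: prefer B, take disk from B; A=[apple] B=[rod,iron] C=[bolt,node,ingot,peg,nail,disk]

Answer: 6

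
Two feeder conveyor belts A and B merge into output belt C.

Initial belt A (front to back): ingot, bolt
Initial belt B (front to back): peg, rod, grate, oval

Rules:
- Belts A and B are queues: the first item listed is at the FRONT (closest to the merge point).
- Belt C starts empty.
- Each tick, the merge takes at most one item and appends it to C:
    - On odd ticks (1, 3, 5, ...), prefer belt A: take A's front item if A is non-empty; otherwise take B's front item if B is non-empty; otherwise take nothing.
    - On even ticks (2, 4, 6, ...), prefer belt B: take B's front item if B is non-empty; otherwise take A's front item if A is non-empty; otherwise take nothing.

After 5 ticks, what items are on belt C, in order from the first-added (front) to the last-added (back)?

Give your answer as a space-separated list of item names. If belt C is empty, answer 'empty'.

Tick 1: prefer A, take ingot from A; A=[bolt] B=[peg,rod,grate,oval] C=[ingot]
Tick 2: prefer B, take peg from B; A=[bolt] B=[rod,grate,oval] C=[ingot,peg]
Tick 3: prefer A, take bolt from A; A=[-] B=[rod,grate,oval] C=[ingot,peg,bolt]
Tick 4: prefer B, take rod from B; A=[-] B=[grate,oval] C=[ingot,peg,bolt,rod]
Tick 5: prefer A, take grate from B; A=[-] B=[oval] C=[ingot,peg,bolt,rod,grate]

Answer: ingot peg bolt rod grate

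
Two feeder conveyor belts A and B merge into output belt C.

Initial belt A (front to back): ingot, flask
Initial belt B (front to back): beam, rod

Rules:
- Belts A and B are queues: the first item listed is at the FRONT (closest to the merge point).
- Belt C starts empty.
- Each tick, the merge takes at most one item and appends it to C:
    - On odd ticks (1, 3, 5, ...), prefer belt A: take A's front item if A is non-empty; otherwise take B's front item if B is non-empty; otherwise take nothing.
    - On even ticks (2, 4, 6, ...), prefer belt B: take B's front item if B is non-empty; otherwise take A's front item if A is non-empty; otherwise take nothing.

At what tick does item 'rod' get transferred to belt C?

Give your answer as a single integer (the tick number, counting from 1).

Tick 1: prefer A, take ingot from A; A=[flask] B=[beam,rod] C=[ingot]
Tick 2: prefer B, take beam from B; A=[flask] B=[rod] C=[ingot,beam]
Tick 3: prefer A, take flask from A; A=[-] B=[rod] C=[ingot,beam,flask]
Tick 4: prefer B, take rod from B; A=[-] B=[-] C=[ingot,beam,flask,rod]

Answer: 4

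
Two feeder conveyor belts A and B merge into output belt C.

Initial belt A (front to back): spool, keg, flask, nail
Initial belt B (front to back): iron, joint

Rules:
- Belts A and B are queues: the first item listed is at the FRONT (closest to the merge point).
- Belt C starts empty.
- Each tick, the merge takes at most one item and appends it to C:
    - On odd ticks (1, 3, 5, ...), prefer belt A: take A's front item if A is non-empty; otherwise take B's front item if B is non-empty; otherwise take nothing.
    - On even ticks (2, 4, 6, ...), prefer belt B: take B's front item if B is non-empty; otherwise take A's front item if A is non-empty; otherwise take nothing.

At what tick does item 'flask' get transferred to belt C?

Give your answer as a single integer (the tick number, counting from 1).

Answer: 5

Derivation:
Tick 1: prefer A, take spool from A; A=[keg,flask,nail] B=[iron,joint] C=[spool]
Tick 2: prefer B, take iron from B; A=[keg,flask,nail] B=[joint] C=[spool,iron]
Tick 3: prefer A, take keg from A; A=[flask,nail] B=[joint] C=[spool,iron,keg]
Tick 4: prefer B, take joint from B; A=[flask,nail] B=[-] C=[spool,iron,keg,joint]
Tick 5: prefer A, take flask from A; A=[nail] B=[-] C=[spool,iron,keg,joint,flask]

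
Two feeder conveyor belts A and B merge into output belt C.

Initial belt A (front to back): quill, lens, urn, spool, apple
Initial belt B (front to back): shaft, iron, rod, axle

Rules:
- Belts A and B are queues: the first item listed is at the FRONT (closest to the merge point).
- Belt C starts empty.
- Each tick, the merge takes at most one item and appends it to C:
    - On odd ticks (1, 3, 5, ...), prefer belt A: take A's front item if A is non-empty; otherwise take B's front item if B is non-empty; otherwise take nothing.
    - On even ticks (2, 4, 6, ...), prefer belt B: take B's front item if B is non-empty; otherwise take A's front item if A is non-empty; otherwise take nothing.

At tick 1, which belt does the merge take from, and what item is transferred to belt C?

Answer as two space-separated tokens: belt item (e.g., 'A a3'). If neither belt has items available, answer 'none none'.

Answer: A quill

Derivation:
Tick 1: prefer A, take quill from A; A=[lens,urn,spool,apple] B=[shaft,iron,rod,axle] C=[quill]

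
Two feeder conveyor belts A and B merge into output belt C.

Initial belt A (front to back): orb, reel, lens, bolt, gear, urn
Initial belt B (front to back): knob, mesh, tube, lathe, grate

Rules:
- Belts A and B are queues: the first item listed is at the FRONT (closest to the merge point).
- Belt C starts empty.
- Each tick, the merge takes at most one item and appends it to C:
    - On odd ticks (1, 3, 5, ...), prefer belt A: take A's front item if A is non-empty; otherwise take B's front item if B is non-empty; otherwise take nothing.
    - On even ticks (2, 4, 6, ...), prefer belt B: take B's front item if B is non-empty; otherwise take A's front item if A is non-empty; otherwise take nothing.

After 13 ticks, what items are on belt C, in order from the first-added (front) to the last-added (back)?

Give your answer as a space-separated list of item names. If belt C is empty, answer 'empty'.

Answer: orb knob reel mesh lens tube bolt lathe gear grate urn

Derivation:
Tick 1: prefer A, take orb from A; A=[reel,lens,bolt,gear,urn] B=[knob,mesh,tube,lathe,grate] C=[orb]
Tick 2: prefer B, take knob from B; A=[reel,lens,bolt,gear,urn] B=[mesh,tube,lathe,grate] C=[orb,knob]
Tick 3: prefer A, take reel from A; A=[lens,bolt,gear,urn] B=[mesh,tube,lathe,grate] C=[orb,knob,reel]
Tick 4: prefer B, take mesh from B; A=[lens,bolt,gear,urn] B=[tube,lathe,grate] C=[orb,knob,reel,mesh]
Tick 5: prefer A, take lens from A; A=[bolt,gear,urn] B=[tube,lathe,grate] C=[orb,knob,reel,mesh,lens]
Tick 6: prefer B, take tube from B; A=[bolt,gear,urn] B=[lathe,grate] C=[orb,knob,reel,mesh,lens,tube]
Tick 7: prefer A, take bolt from A; A=[gear,urn] B=[lathe,grate] C=[orb,knob,reel,mesh,lens,tube,bolt]
Tick 8: prefer B, take lathe from B; A=[gear,urn] B=[grate] C=[orb,knob,reel,mesh,lens,tube,bolt,lathe]
Tick 9: prefer A, take gear from A; A=[urn] B=[grate] C=[orb,knob,reel,mesh,lens,tube,bolt,lathe,gear]
Tick 10: prefer B, take grate from B; A=[urn] B=[-] C=[orb,knob,reel,mesh,lens,tube,bolt,lathe,gear,grate]
Tick 11: prefer A, take urn from A; A=[-] B=[-] C=[orb,knob,reel,mesh,lens,tube,bolt,lathe,gear,grate,urn]
Tick 12: prefer B, both empty, nothing taken; A=[-] B=[-] C=[orb,knob,reel,mesh,lens,tube,bolt,lathe,gear,grate,urn]
Tick 13: prefer A, both empty, nothing taken; A=[-] B=[-] C=[orb,knob,reel,mesh,lens,tube,bolt,lathe,gear,grate,urn]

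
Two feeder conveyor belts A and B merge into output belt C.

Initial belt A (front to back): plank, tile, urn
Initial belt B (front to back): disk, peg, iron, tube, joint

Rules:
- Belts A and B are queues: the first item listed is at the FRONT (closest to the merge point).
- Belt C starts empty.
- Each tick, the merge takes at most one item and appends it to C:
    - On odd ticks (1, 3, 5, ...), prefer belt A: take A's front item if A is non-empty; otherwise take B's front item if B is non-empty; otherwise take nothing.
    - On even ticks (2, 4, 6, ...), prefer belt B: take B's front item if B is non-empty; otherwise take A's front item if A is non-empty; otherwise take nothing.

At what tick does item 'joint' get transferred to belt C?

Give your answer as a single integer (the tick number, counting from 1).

Answer: 8

Derivation:
Tick 1: prefer A, take plank from A; A=[tile,urn] B=[disk,peg,iron,tube,joint] C=[plank]
Tick 2: prefer B, take disk from B; A=[tile,urn] B=[peg,iron,tube,joint] C=[plank,disk]
Tick 3: prefer A, take tile from A; A=[urn] B=[peg,iron,tube,joint] C=[plank,disk,tile]
Tick 4: prefer B, take peg from B; A=[urn] B=[iron,tube,joint] C=[plank,disk,tile,peg]
Tick 5: prefer A, take urn from A; A=[-] B=[iron,tube,joint] C=[plank,disk,tile,peg,urn]
Tick 6: prefer B, take iron from B; A=[-] B=[tube,joint] C=[plank,disk,tile,peg,urn,iron]
Tick 7: prefer A, take tube from B; A=[-] B=[joint] C=[plank,disk,tile,peg,urn,iron,tube]
Tick 8: prefer B, take joint from B; A=[-] B=[-] C=[plank,disk,tile,peg,urn,iron,tube,joint]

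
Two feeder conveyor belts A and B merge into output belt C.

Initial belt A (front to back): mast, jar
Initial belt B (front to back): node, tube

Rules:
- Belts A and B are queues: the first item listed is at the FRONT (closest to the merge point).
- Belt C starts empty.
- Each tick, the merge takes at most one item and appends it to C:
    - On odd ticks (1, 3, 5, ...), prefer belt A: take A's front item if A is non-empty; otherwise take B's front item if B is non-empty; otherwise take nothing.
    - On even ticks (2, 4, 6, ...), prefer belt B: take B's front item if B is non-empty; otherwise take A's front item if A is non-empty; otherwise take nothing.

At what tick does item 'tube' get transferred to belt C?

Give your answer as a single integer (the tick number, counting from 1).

Answer: 4

Derivation:
Tick 1: prefer A, take mast from A; A=[jar] B=[node,tube] C=[mast]
Tick 2: prefer B, take node from B; A=[jar] B=[tube] C=[mast,node]
Tick 3: prefer A, take jar from A; A=[-] B=[tube] C=[mast,node,jar]
Tick 4: prefer B, take tube from B; A=[-] B=[-] C=[mast,node,jar,tube]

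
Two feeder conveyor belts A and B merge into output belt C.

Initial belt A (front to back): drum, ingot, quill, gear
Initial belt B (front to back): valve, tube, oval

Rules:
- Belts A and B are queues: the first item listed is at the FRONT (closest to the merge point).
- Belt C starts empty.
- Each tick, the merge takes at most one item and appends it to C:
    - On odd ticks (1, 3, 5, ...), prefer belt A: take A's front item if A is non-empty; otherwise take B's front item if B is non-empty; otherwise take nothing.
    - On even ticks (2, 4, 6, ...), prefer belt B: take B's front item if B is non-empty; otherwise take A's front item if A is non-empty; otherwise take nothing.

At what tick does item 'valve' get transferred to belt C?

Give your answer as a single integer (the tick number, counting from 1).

Answer: 2

Derivation:
Tick 1: prefer A, take drum from A; A=[ingot,quill,gear] B=[valve,tube,oval] C=[drum]
Tick 2: prefer B, take valve from B; A=[ingot,quill,gear] B=[tube,oval] C=[drum,valve]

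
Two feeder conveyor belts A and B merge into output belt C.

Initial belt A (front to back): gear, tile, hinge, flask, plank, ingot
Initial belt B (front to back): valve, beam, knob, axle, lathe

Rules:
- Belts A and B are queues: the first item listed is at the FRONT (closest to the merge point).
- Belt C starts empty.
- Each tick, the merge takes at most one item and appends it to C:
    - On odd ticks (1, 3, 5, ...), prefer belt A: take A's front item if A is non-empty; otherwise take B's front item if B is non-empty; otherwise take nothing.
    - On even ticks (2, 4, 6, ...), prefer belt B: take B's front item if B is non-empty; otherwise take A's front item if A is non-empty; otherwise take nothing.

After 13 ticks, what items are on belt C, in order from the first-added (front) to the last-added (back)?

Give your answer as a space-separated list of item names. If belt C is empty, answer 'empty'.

Answer: gear valve tile beam hinge knob flask axle plank lathe ingot

Derivation:
Tick 1: prefer A, take gear from A; A=[tile,hinge,flask,plank,ingot] B=[valve,beam,knob,axle,lathe] C=[gear]
Tick 2: prefer B, take valve from B; A=[tile,hinge,flask,plank,ingot] B=[beam,knob,axle,lathe] C=[gear,valve]
Tick 3: prefer A, take tile from A; A=[hinge,flask,plank,ingot] B=[beam,knob,axle,lathe] C=[gear,valve,tile]
Tick 4: prefer B, take beam from B; A=[hinge,flask,plank,ingot] B=[knob,axle,lathe] C=[gear,valve,tile,beam]
Tick 5: prefer A, take hinge from A; A=[flask,plank,ingot] B=[knob,axle,lathe] C=[gear,valve,tile,beam,hinge]
Tick 6: prefer B, take knob from B; A=[flask,plank,ingot] B=[axle,lathe] C=[gear,valve,tile,beam,hinge,knob]
Tick 7: prefer A, take flask from A; A=[plank,ingot] B=[axle,lathe] C=[gear,valve,tile,beam,hinge,knob,flask]
Tick 8: prefer B, take axle from B; A=[plank,ingot] B=[lathe] C=[gear,valve,tile,beam,hinge,knob,flask,axle]
Tick 9: prefer A, take plank from A; A=[ingot] B=[lathe] C=[gear,valve,tile,beam,hinge,knob,flask,axle,plank]
Tick 10: prefer B, take lathe from B; A=[ingot] B=[-] C=[gear,valve,tile,beam,hinge,knob,flask,axle,plank,lathe]
Tick 11: prefer A, take ingot from A; A=[-] B=[-] C=[gear,valve,tile,beam,hinge,knob,flask,axle,plank,lathe,ingot]
Tick 12: prefer B, both empty, nothing taken; A=[-] B=[-] C=[gear,valve,tile,beam,hinge,knob,flask,axle,plank,lathe,ingot]
Tick 13: prefer A, both empty, nothing taken; A=[-] B=[-] C=[gear,valve,tile,beam,hinge,knob,flask,axle,plank,lathe,ingot]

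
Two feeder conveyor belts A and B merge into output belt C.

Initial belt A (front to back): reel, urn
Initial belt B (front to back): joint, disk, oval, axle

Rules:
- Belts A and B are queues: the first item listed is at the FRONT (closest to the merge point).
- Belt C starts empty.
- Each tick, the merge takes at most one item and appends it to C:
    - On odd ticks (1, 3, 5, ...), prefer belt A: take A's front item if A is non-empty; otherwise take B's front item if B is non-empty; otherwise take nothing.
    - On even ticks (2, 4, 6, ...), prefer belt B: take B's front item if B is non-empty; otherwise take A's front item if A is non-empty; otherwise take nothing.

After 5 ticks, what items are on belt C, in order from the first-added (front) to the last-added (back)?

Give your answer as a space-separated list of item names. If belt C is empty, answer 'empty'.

Answer: reel joint urn disk oval

Derivation:
Tick 1: prefer A, take reel from A; A=[urn] B=[joint,disk,oval,axle] C=[reel]
Tick 2: prefer B, take joint from B; A=[urn] B=[disk,oval,axle] C=[reel,joint]
Tick 3: prefer A, take urn from A; A=[-] B=[disk,oval,axle] C=[reel,joint,urn]
Tick 4: prefer B, take disk from B; A=[-] B=[oval,axle] C=[reel,joint,urn,disk]
Tick 5: prefer A, take oval from B; A=[-] B=[axle] C=[reel,joint,urn,disk,oval]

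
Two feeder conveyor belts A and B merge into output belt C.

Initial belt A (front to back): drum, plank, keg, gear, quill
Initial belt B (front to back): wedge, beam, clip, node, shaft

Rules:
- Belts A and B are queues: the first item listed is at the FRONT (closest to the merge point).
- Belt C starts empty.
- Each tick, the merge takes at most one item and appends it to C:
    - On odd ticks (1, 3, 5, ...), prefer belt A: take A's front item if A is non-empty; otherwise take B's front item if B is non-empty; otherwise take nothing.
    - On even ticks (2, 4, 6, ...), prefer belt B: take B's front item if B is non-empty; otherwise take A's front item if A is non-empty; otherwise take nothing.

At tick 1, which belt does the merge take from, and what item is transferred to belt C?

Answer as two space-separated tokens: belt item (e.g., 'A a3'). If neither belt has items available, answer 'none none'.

Tick 1: prefer A, take drum from A; A=[plank,keg,gear,quill] B=[wedge,beam,clip,node,shaft] C=[drum]

Answer: A drum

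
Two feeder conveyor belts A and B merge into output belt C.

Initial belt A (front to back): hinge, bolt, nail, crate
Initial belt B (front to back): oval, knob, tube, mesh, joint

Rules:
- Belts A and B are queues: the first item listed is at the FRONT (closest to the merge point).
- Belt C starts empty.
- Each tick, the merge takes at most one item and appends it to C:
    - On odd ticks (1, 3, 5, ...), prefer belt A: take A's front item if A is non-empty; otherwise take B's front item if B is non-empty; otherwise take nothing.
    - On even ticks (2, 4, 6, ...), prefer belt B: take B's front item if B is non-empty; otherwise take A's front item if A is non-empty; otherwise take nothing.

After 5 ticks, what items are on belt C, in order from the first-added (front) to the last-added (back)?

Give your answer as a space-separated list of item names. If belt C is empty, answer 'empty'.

Answer: hinge oval bolt knob nail

Derivation:
Tick 1: prefer A, take hinge from A; A=[bolt,nail,crate] B=[oval,knob,tube,mesh,joint] C=[hinge]
Tick 2: prefer B, take oval from B; A=[bolt,nail,crate] B=[knob,tube,mesh,joint] C=[hinge,oval]
Tick 3: prefer A, take bolt from A; A=[nail,crate] B=[knob,tube,mesh,joint] C=[hinge,oval,bolt]
Tick 4: prefer B, take knob from B; A=[nail,crate] B=[tube,mesh,joint] C=[hinge,oval,bolt,knob]
Tick 5: prefer A, take nail from A; A=[crate] B=[tube,mesh,joint] C=[hinge,oval,bolt,knob,nail]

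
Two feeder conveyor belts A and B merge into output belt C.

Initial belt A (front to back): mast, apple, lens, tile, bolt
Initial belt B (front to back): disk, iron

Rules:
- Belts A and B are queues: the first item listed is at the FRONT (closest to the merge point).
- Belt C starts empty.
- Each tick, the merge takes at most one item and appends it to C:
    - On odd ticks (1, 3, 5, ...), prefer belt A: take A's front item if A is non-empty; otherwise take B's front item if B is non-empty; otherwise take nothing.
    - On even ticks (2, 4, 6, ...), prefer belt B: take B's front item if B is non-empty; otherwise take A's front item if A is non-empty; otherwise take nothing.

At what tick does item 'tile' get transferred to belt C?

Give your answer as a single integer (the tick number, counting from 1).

Tick 1: prefer A, take mast from A; A=[apple,lens,tile,bolt] B=[disk,iron] C=[mast]
Tick 2: prefer B, take disk from B; A=[apple,lens,tile,bolt] B=[iron] C=[mast,disk]
Tick 3: prefer A, take apple from A; A=[lens,tile,bolt] B=[iron] C=[mast,disk,apple]
Tick 4: prefer B, take iron from B; A=[lens,tile,bolt] B=[-] C=[mast,disk,apple,iron]
Tick 5: prefer A, take lens from A; A=[tile,bolt] B=[-] C=[mast,disk,apple,iron,lens]
Tick 6: prefer B, take tile from A; A=[bolt] B=[-] C=[mast,disk,apple,iron,lens,tile]

Answer: 6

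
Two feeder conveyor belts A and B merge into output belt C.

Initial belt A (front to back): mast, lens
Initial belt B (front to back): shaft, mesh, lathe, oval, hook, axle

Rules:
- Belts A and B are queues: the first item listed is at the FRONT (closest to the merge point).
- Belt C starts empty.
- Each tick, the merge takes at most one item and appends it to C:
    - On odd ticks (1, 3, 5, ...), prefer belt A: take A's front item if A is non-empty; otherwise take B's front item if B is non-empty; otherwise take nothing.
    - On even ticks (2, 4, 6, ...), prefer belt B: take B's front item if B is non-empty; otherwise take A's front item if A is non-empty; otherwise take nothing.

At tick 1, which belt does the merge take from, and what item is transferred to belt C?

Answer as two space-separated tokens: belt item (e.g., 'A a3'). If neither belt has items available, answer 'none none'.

Tick 1: prefer A, take mast from A; A=[lens] B=[shaft,mesh,lathe,oval,hook,axle] C=[mast]

Answer: A mast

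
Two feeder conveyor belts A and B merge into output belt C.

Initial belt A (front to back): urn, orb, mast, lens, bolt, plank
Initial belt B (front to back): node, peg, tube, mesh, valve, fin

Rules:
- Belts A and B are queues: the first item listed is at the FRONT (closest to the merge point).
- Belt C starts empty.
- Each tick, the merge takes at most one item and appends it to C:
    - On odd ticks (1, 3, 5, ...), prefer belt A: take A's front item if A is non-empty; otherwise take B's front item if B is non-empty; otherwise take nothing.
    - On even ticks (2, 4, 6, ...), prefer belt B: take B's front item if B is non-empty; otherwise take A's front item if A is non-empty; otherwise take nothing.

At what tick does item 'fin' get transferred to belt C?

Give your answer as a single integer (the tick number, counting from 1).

Tick 1: prefer A, take urn from A; A=[orb,mast,lens,bolt,plank] B=[node,peg,tube,mesh,valve,fin] C=[urn]
Tick 2: prefer B, take node from B; A=[orb,mast,lens,bolt,plank] B=[peg,tube,mesh,valve,fin] C=[urn,node]
Tick 3: prefer A, take orb from A; A=[mast,lens,bolt,plank] B=[peg,tube,mesh,valve,fin] C=[urn,node,orb]
Tick 4: prefer B, take peg from B; A=[mast,lens,bolt,plank] B=[tube,mesh,valve,fin] C=[urn,node,orb,peg]
Tick 5: prefer A, take mast from A; A=[lens,bolt,plank] B=[tube,mesh,valve,fin] C=[urn,node,orb,peg,mast]
Tick 6: prefer B, take tube from B; A=[lens,bolt,plank] B=[mesh,valve,fin] C=[urn,node,orb,peg,mast,tube]
Tick 7: prefer A, take lens from A; A=[bolt,plank] B=[mesh,valve,fin] C=[urn,node,orb,peg,mast,tube,lens]
Tick 8: prefer B, take mesh from B; A=[bolt,plank] B=[valve,fin] C=[urn,node,orb,peg,mast,tube,lens,mesh]
Tick 9: prefer A, take bolt from A; A=[plank] B=[valve,fin] C=[urn,node,orb,peg,mast,tube,lens,mesh,bolt]
Tick 10: prefer B, take valve from B; A=[plank] B=[fin] C=[urn,node,orb,peg,mast,tube,lens,mesh,bolt,valve]
Tick 11: prefer A, take plank from A; A=[-] B=[fin] C=[urn,node,orb,peg,mast,tube,lens,mesh,bolt,valve,plank]
Tick 12: prefer B, take fin from B; A=[-] B=[-] C=[urn,node,orb,peg,mast,tube,lens,mesh,bolt,valve,plank,fin]

Answer: 12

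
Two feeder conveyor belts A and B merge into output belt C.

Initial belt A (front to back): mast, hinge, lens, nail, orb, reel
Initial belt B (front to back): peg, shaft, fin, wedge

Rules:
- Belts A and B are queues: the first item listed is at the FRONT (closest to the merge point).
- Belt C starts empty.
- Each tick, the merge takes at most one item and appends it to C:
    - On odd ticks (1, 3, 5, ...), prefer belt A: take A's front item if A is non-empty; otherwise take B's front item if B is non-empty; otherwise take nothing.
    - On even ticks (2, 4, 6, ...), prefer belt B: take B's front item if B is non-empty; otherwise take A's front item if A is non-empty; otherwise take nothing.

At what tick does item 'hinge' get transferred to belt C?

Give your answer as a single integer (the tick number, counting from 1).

Tick 1: prefer A, take mast from A; A=[hinge,lens,nail,orb,reel] B=[peg,shaft,fin,wedge] C=[mast]
Tick 2: prefer B, take peg from B; A=[hinge,lens,nail,orb,reel] B=[shaft,fin,wedge] C=[mast,peg]
Tick 3: prefer A, take hinge from A; A=[lens,nail,orb,reel] B=[shaft,fin,wedge] C=[mast,peg,hinge]

Answer: 3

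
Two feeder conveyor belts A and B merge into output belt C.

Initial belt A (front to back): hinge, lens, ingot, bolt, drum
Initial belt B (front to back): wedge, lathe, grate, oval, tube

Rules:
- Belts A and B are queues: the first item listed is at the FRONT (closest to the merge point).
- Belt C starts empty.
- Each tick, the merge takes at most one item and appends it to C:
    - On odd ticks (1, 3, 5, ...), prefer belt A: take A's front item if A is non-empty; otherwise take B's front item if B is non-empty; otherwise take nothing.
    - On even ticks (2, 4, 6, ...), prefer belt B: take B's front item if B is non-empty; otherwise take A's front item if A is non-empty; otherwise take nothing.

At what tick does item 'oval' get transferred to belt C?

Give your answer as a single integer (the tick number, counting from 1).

Answer: 8

Derivation:
Tick 1: prefer A, take hinge from A; A=[lens,ingot,bolt,drum] B=[wedge,lathe,grate,oval,tube] C=[hinge]
Tick 2: prefer B, take wedge from B; A=[lens,ingot,bolt,drum] B=[lathe,grate,oval,tube] C=[hinge,wedge]
Tick 3: prefer A, take lens from A; A=[ingot,bolt,drum] B=[lathe,grate,oval,tube] C=[hinge,wedge,lens]
Tick 4: prefer B, take lathe from B; A=[ingot,bolt,drum] B=[grate,oval,tube] C=[hinge,wedge,lens,lathe]
Tick 5: prefer A, take ingot from A; A=[bolt,drum] B=[grate,oval,tube] C=[hinge,wedge,lens,lathe,ingot]
Tick 6: prefer B, take grate from B; A=[bolt,drum] B=[oval,tube] C=[hinge,wedge,lens,lathe,ingot,grate]
Tick 7: prefer A, take bolt from A; A=[drum] B=[oval,tube] C=[hinge,wedge,lens,lathe,ingot,grate,bolt]
Tick 8: prefer B, take oval from B; A=[drum] B=[tube] C=[hinge,wedge,lens,lathe,ingot,grate,bolt,oval]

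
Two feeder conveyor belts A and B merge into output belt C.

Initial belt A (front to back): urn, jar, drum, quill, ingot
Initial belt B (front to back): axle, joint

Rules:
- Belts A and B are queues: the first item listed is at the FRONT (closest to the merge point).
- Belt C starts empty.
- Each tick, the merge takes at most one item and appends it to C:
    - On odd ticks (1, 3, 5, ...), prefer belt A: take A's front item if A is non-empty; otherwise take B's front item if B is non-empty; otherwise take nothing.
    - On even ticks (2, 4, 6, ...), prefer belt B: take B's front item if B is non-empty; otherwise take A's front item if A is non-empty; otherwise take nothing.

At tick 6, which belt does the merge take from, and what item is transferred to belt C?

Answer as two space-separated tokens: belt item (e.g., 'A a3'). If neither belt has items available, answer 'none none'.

Tick 1: prefer A, take urn from A; A=[jar,drum,quill,ingot] B=[axle,joint] C=[urn]
Tick 2: prefer B, take axle from B; A=[jar,drum,quill,ingot] B=[joint] C=[urn,axle]
Tick 3: prefer A, take jar from A; A=[drum,quill,ingot] B=[joint] C=[urn,axle,jar]
Tick 4: prefer B, take joint from B; A=[drum,quill,ingot] B=[-] C=[urn,axle,jar,joint]
Tick 5: prefer A, take drum from A; A=[quill,ingot] B=[-] C=[urn,axle,jar,joint,drum]
Tick 6: prefer B, take quill from A; A=[ingot] B=[-] C=[urn,axle,jar,joint,drum,quill]

Answer: A quill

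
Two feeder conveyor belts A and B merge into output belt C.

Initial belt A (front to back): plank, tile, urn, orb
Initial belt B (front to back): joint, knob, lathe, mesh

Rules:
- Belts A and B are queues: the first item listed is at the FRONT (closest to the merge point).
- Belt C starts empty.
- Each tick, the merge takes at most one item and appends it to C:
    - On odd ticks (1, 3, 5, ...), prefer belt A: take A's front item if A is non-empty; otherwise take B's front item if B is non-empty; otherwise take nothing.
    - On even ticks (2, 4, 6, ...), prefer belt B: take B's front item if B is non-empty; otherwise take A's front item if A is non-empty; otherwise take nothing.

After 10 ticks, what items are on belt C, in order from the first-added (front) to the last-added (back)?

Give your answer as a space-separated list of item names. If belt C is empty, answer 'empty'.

Tick 1: prefer A, take plank from A; A=[tile,urn,orb] B=[joint,knob,lathe,mesh] C=[plank]
Tick 2: prefer B, take joint from B; A=[tile,urn,orb] B=[knob,lathe,mesh] C=[plank,joint]
Tick 3: prefer A, take tile from A; A=[urn,orb] B=[knob,lathe,mesh] C=[plank,joint,tile]
Tick 4: prefer B, take knob from B; A=[urn,orb] B=[lathe,mesh] C=[plank,joint,tile,knob]
Tick 5: prefer A, take urn from A; A=[orb] B=[lathe,mesh] C=[plank,joint,tile,knob,urn]
Tick 6: prefer B, take lathe from B; A=[orb] B=[mesh] C=[plank,joint,tile,knob,urn,lathe]
Tick 7: prefer A, take orb from A; A=[-] B=[mesh] C=[plank,joint,tile,knob,urn,lathe,orb]
Tick 8: prefer B, take mesh from B; A=[-] B=[-] C=[plank,joint,tile,knob,urn,lathe,orb,mesh]
Tick 9: prefer A, both empty, nothing taken; A=[-] B=[-] C=[plank,joint,tile,knob,urn,lathe,orb,mesh]
Tick 10: prefer B, both empty, nothing taken; A=[-] B=[-] C=[plank,joint,tile,knob,urn,lathe,orb,mesh]

Answer: plank joint tile knob urn lathe orb mesh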